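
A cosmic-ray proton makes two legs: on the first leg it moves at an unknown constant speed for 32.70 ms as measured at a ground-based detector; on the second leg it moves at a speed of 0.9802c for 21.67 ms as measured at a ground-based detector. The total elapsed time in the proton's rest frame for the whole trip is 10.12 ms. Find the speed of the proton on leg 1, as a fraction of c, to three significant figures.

β = 0.984

Leg 1: speed unknown; τ_1 = 32.70/γ_1.
Leg 2: γ = 1/√(1 − 0.9802²) = 1/√0.03921 = 5.050; τ_2 = 21.67/5.050 = 4.291 ms.
Total proper time: τ_1 + 4.291 = 10.12, so τ_1 = 10.12 − 4.291 = 5.829 ms.
γ_1 = 32.70/5.829 = 5.610; β = √(1 − 1/γ²) = √0.9682.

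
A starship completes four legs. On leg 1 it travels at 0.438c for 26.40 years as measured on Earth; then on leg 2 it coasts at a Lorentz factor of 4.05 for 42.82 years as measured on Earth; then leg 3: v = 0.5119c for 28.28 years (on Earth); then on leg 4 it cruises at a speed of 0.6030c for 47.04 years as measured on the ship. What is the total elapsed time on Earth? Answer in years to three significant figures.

Δt = 156 years

Leg 1: 26.40 years is already measured on Earth.
Leg 2: 42.82 years is already measured on Earth.
Leg 3: 28.28 years is already measured on Earth.
Leg 4: γ = 1/√(1 − 0.6030²) = 1/√0.6364 = 1.254; Δt_4 = 1.254 × 47.04 = 58.97 years.
Total: 26.40 + 42.82 + 28.28 + 58.97 years.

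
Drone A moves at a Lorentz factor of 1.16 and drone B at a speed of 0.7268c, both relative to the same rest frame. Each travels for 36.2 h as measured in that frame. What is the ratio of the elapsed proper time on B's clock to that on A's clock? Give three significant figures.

A: γ = 1.16. B: γ = 1/√(1 − 0.7268²) = 1/√0.4718 = 1.456.
τ_A/τ_B = γ_B/γ_A = 1.456/1.160 = 1.255, so τ_B/τ_A = 0.7967.

τ_B/τ_A = 0.797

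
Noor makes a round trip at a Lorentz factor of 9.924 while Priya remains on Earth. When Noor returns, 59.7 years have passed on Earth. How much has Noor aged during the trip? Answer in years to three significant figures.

τ = 6.02 years

γ = 9.924
Noor's clock measures proper time along the trip: τ = Δt/γ = 59.7/9.924 years.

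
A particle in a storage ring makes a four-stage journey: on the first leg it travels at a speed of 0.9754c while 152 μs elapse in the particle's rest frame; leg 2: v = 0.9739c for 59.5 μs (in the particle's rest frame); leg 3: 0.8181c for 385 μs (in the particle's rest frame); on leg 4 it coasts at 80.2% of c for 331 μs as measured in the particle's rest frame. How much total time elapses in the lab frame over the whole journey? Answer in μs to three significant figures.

Leg 1: γ = 1/√(1 − 0.9754²) = 1/√0.04859 = 4.536; Δt_1 = 4.536 × 152 = 689.5 μs.
Leg 2: γ = 1/√(1 − 0.9739²) = 1/√0.05152 = 4.406; Δt_2 = 4.406 × 59.5 = 262.1 μs.
Leg 3: γ = 1/√(1 − 0.8181²) = 1/√0.3307 = 1.739; Δt_3 = 1.739 × 385 = 669.5 μs.
Leg 4: β = 0.802; γ = 1/√(1 − 0.802²) = 1/√0.3568 = 1.674; Δt_4 = 1.674 × 331 = 554.1 μs.
Total: 689.5 + 262.1 + 669.5 + 554.1 μs.

Δt = 2180 μs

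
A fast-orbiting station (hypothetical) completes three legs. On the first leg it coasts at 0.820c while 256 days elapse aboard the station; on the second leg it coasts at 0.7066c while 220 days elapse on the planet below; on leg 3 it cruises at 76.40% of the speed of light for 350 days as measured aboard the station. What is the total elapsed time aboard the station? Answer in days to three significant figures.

Leg 1: 256 days is already measured aboard the station.
Leg 2: γ = 1/√(1 − 0.7066²) = 1/√0.5007 = 1.413; τ_2 = 220/1.413 = 155.7 days.
Leg 3: 350 days is already measured aboard the station.
Total: 256.0 + 155.7 + 350.0 days.

τ = 762 days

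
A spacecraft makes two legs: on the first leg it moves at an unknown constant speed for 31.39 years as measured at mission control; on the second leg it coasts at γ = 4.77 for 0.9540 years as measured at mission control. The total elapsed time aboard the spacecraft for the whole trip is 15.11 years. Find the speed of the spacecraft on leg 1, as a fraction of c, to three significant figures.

β = 0.880

Leg 1: speed unknown; τ_1 = 31.39/γ_1.
Leg 2: γ = 4.77; τ_2 = 0.9540/4.770 = 0.2000 years.
Total proper time: τ_1 + 0.2000 = 15.11, so τ_1 = 15.11 − 0.2000 = 14.91 years.
γ_1 = 31.39/14.91 = 2.105; β = √(1 − 1/γ²) = √0.7744.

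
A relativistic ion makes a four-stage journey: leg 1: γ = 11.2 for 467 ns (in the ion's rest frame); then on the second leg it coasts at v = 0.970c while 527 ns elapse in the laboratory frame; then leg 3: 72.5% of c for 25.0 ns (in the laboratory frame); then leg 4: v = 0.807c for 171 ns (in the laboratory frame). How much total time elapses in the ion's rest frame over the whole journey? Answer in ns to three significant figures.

Leg 1: 467 ns is already measured in the ion's rest frame.
Leg 2: γ = 1/√(1 − 0.970²) = 1/√0.05910 = 4.113; τ_2 = 527/4.113 = 128.1 ns.
Leg 3: β = 0.725; γ = 1/√(1 − 0.725²) = 1/√0.4744 = 1.452; τ_3 = 25.0/1.452 = 17.22 ns.
Leg 4: γ = 1/√(1 − 0.807²) = 1/√0.3488 = 1.693; τ_4 = 171/1.693 = 101.0 ns.
Total: 467.0 + 128.1 + 17.22 + 101.0 ns.

τ = 713 ns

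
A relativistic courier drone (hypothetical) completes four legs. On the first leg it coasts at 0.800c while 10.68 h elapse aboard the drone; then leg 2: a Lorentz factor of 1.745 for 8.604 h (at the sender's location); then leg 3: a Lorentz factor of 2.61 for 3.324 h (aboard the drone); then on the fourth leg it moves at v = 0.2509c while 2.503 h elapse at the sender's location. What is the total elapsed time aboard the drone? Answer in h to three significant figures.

τ = 21.4 h

Leg 1: 10.68 h is already measured aboard the drone.
Leg 2: γ = 1.745; τ_2 = 8.604/1.745 = 4.931 h.
Leg 3: 3.324 h is already measured aboard the drone.
Leg 4: γ = 1/√(1 − 0.2509²) = 1/√0.9370 = 1.033; τ_4 = 2.503/1.033 = 2.423 h.
Total: 10.68 + 4.931 + 3.324 + 2.423 h.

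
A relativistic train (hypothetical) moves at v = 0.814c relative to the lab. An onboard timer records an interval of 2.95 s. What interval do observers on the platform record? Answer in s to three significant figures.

γ = 1/√(1 − 0.814²) = 1/√0.3374 = 1.722
The interval measured on the train is the proper time (both events occur at the same place in that frame); the lab-frame interval is Δt = γτ = 1.722 × 2.95 s.

Δt = 5.08 s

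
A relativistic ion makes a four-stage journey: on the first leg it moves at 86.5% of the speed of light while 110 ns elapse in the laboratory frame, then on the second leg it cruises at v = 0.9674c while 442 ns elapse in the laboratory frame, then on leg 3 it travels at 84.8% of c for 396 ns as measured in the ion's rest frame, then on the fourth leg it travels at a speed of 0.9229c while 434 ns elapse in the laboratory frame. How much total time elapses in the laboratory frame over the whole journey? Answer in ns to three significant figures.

Δt = 1730 ns

Leg 1: 110 ns is already measured in the laboratory frame.
Leg 2: 442 ns is already measured in the laboratory frame.
Leg 3: β = 0.848; γ = 1/√(1 − 0.848²) = 1/√0.2809 = 1.887; Δt_3 = 1.887 × 396 = 747.2 ns.
Leg 4: 434 ns is already measured in the laboratory frame.
Total: 110.0 + 442.0 + 747.2 + 434.0 ns.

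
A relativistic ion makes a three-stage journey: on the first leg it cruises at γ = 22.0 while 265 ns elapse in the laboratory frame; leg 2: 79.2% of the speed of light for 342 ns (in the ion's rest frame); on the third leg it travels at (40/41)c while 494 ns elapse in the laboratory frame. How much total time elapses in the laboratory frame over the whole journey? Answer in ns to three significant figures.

Δt = 1320 ns

Leg 1: 265 ns is already measured in the laboratory frame.
Leg 2: β = 0.792; γ = 1/√(1 − 0.792²) = 1/√0.3727 = 1.638; Δt_2 = 1.638 × 342 = 560.2 ns.
Leg 3: 494 ns is already measured in the laboratory frame.
Total: 265.0 + 560.2 + 494.0 ns.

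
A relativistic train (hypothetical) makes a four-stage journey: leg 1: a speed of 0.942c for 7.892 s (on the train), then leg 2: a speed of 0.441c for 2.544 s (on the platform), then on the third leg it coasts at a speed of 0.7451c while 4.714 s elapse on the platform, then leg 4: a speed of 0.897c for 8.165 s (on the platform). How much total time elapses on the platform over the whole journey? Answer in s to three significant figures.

Leg 1: γ = 1/√(1 − 0.942²) = 1/√0.1126 = 2.980; Δt_1 = 2.980 × 7.892 = 23.52 s.
Leg 2: 2.544 s is already measured on the platform.
Leg 3: 4.714 s is already measured on the platform.
Leg 4: 8.165 s is already measured on the platform.
Total: 23.52 + 2.544 + 4.714 + 8.165 s.

Δt = 38.9 s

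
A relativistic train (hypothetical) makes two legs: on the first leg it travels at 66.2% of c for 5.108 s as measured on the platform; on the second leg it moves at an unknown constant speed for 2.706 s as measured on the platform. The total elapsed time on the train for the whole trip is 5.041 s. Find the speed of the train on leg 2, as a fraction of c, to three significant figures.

Leg 1: β = 0.662; γ = 1/√(1 − 0.662²) = 1/√0.5618 = 1.334; τ_1 = 5.108/1.334 = 3.828 s.
Leg 2: speed unknown; τ_2 = 2.706/γ_2.
Total proper time: 3.828 + τ_2 = 5.041, so τ_2 = 5.041 − 3.828 = 1.213 s.
γ_2 = 2.706/1.213 = 2.232; β = √(1 − 1/γ²) = √0.7992.

β = 0.894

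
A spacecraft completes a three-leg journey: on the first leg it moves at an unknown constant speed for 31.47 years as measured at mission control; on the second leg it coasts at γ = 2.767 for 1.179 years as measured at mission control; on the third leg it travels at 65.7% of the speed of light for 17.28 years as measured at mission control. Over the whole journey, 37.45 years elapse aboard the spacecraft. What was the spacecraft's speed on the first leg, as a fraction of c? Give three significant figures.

β = 0.647

Leg 1: speed unknown; τ_1 = 31.47/γ_1.
Leg 2: γ = 2.767; τ_2 = 1.179/2.767 = 0.4261 years.
Leg 3: β = 0.657; γ = 1/√(1 − 0.657²) = 1/√0.5684 = 1.326; τ_3 = 17.28/1.326 = 13.03 years.
Total proper time: τ_1 + 0.4261 + 13.03 = 37.45, so τ_1 = 37.45 − 13.45 = 24.00 years.
γ_1 = 31.47/24.00 = 1.311; β = √(1 − 1/γ²) = √0.4186.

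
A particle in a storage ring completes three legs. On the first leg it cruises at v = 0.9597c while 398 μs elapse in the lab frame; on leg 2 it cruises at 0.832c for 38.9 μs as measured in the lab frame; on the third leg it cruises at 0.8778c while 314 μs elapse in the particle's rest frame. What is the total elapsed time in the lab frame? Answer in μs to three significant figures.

Δt = 1090 μs

Leg 1: 398 μs is already measured in the lab frame.
Leg 2: 38.9 μs is already measured in the lab frame.
Leg 3: γ = 1/√(1 − 0.8778²) = 1/√0.2295 = 2.088; Δt_3 = 2.088 × 314 = 655.5 μs.
Total: 398.0 + 38.90 + 655.5 μs.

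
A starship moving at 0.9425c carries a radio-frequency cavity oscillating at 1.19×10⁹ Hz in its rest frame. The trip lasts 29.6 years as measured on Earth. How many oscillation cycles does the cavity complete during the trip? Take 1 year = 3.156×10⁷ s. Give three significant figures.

N = 3.72×10¹⁷

γ = 1/√(1 − 0.9425²) = 1/√0.1117 = 2.992
The oscillator's own cycle count is N = f × τ where τ is the proper time on the ship. τ = Δt/γ = 29.6/2.992 = 9.893 years = 3.122×10⁸ s.
N = 1.19×10⁹ × 3.122×10⁸ = 3.715×10¹⁷.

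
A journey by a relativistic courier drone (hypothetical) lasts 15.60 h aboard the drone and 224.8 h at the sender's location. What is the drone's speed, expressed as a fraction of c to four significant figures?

The proper time is measured aboard the drone (both events occur at the drone's location); Δt is measured at the sender's location. γ = Δt/τ = 224.8/15.60 = 14.41.
β = √(1 − 1/γ²) = √(1 − 0.004816) = √0.9952

β = 0.9976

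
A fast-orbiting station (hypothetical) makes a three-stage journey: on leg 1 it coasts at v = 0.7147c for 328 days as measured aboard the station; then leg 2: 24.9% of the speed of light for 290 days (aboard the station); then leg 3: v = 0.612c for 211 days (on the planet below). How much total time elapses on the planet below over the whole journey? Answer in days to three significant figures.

Leg 1: γ = 1/√(1 − 0.7147²) = 1/√0.4892 = 1.430; Δt_1 = 1.430 × 328 = 469.0 days.
Leg 2: β = 0.249; γ = 1/√(1 − 0.249²) = 1/√0.9380 = 1.033; Δt_2 = 1.033 × 290 = 299.4 days.
Leg 3: 211 days is already measured on the planet below.
Total: 469.0 + 299.4 + 211.0 days.

Δt = 979 days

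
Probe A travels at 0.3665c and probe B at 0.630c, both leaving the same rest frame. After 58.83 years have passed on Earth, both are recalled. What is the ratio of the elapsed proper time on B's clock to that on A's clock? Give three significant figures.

τ_B/τ_A = 0.835

A: γ = 1/√(1 − 0.3665²) = 1/√0.8657 = 1.075. B: γ = 1/√(1 − 0.630²) = 1/√0.6031 = 1.288.
τ_A/τ_B = γ_B/γ_A = 1.288/1.075 = 1.198, so τ_B/τ_A = 0.8347.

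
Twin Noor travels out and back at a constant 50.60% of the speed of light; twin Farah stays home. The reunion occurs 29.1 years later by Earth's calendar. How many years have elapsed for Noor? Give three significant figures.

β = 0.5060; γ = 1/√(1 − 0.5060²) = 1/√0.7440 = 1.159
Noor's clock measures proper time along the trip: τ = Δt/γ = 29.1/1.159 years.

τ = 25.1 years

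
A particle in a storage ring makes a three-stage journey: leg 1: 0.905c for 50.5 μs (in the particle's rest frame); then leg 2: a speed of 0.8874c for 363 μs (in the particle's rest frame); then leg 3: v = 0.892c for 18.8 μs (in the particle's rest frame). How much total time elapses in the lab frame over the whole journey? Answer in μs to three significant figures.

Leg 1: γ = 1/√(1 − 0.905²) = 1/√0.1810 = 2.351; Δt_1 = 2.351 × 50.5 = 118.7 μs.
Leg 2: γ = 1/√(1 − 0.8874²) = 1/√0.2125 = 2.169; Δt_2 = 2.169 × 363 = 787.4 μs.
Leg 3: γ = 1/√(1 − 0.892²) = 1/√0.2043 = 2.212; Δt_3 = 2.212 × 18.8 = 41.59 μs.
Total: 118.7 + 787.4 + 41.59 μs.

Δt = 948 μs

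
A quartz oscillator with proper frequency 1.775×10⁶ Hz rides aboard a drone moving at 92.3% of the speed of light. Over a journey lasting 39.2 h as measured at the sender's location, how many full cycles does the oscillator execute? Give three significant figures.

β = 0.923; γ = 1/√(1 − 0.923²) = 1/√0.1481 = 2.599
The oscillator's own cycle count is N = f × τ where τ is the proper time aboard the drone. τ = Δt/γ = 39.2/2.599 = 15.08 h = 5.430×10⁴ s.
N = 1.775×10⁶ × 5.430×10⁴ = 9.639×10¹⁰.

N = 9.64×10¹⁰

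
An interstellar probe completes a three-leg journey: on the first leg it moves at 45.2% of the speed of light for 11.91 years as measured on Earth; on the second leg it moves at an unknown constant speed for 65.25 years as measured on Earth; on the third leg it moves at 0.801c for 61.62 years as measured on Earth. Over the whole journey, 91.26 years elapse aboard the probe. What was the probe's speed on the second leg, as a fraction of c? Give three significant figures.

Leg 1: β = 0.452; γ = 1/√(1 − 0.452²) = 1/√0.7957 = 1.121; τ_1 = 11.91/1.121 = 10.62 years.
Leg 2: speed unknown; τ_2 = 65.25/γ_2.
Leg 3: γ = 1/√(1 − 0.801²) = 1/√0.3584 = 1.670; τ_3 = 61.62/1.670 = 36.89 years.
Total proper time: 10.62 + τ_2 + 36.89 = 91.26, so τ_2 = 91.26 − 47.51 = 43.75 years.
γ_2 = 65.25/43.75 = 1.492; β = √(1 − 1/γ²) = √0.5505.

β = 0.742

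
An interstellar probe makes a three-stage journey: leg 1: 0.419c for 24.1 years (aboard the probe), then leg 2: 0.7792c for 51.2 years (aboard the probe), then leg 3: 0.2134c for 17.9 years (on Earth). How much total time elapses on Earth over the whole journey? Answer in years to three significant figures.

Leg 1: γ = 1/√(1 − 0.419²) = 1/√0.8244 = 1.101; Δt_1 = 1.101 × 24.1 = 26.54 years.
Leg 2: γ = 1/√(1 − 0.7792²) = 1/√0.3928 = 1.595; Δt_2 = 1.595 × 51.2 = 81.69 years.
Leg 3: 17.9 years is already measured on Earth.
Total: 26.54 + 81.69 + 17.90 years.

Δt = 126 years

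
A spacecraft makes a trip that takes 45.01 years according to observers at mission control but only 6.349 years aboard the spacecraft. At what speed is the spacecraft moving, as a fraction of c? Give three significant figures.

The proper time is measured aboard the spacecraft (both events occur at the spacecraft's location); Δt is measured at mission control. γ = Δt/τ = 45.01/6.349 = 7.089.
β = √(1 − 1/γ²) = √(1 − 0.01990) = √0.9801

β = 0.990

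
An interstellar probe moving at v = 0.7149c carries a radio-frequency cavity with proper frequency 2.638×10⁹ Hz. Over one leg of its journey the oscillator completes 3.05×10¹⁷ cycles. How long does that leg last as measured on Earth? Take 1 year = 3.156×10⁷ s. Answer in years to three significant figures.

γ = 1/√(1 − 0.7149²) = 1/√0.4889 = 1.430
Proper time for N cycles: τ = N/f = 3.05×10¹⁷/(2.638×10⁹) = 1.156×10⁸ s = 3.663 years.
Lab-frame duration Δt = γτ = 1.430 × 3.663 = 5.239 years.

Δt = 5.24 years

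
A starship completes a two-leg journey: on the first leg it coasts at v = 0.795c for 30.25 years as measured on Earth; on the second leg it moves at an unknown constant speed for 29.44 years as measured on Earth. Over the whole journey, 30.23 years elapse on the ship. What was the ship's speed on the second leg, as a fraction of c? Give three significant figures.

Leg 1: γ = 1/√(1 − 0.795²) = 1/√0.3680 = 1.649; τ_1 = 30.25/1.649 = 18.35 years.
Leg 2: speed unknown; τ_2 = 29.44/γ_2.
Total proper time: 18.35 + τ_2 = 30.23, so τ_2 = 30.23 − 18.35 = 11.88 years.
γ_2 = 29.44/11.88 = 2.478; β = √(1 − 1/γ²) = √0.8372.

β = 0.915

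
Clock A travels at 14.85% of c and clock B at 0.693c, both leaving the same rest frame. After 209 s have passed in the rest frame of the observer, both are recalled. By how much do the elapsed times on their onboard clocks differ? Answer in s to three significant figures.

A: β = 0.1485; γ = 1/√(1 − 0.1485²) = 1/√0.9779 = 1.011; τ_A = 209/1.011 = 206.7 s.
B: γ = 1/√(1 − 0.693²) = 1/√0.5198 = 1.387; τ_B = 209/1.387 = 150.7 s.

|τ_A − τ_B| = 56.0 s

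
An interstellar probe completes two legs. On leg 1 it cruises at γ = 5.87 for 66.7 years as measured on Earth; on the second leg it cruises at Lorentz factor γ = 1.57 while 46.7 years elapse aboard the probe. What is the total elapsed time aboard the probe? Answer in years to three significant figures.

Leg 1: γ = 5.87; τ_1 = 66.7/5.870 = 11.36 years.
Leg 2: 46.7 years is already measured aboard the probe.
Total: 11.36 + 46.70 years.

τ = 58.1 years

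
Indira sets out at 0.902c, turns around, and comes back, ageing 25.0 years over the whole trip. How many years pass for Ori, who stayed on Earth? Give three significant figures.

Δt = 57.9 years

γ = 1/√(1 − 0.902²) = 1/√0.1864 = 2.316
Earth-frame duration is the dilated interval: Δt = γτ = 2.316 × 25.0 years.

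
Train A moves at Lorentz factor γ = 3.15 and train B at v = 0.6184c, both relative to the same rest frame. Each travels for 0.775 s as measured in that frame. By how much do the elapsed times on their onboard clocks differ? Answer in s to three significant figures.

|τ_A − τ_B| = 0.363 s

A: γ = 3.15; τ_A = 0.775/3.150 = 0.2460 s.
B: γ = 1/√(1 − 0.6184²) = 1/√0.6176 = 1.272; τ_B = 0.775/1.272 = 0.6090 s.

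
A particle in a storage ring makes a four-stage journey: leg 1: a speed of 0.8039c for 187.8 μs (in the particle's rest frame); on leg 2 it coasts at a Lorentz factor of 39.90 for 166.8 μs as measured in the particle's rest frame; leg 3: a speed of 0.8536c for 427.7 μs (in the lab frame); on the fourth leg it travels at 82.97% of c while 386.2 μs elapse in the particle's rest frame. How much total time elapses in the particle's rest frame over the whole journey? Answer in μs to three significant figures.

τ = 964 μs

Leg 1: 187.8 μs is already measured in the particle's rest frame.
Leg 2: 166.8 μs is already measured in the particle's rest frame.
Leg 3: γ = 1/√(1 − 0.8536²) = 1/√0.2714 = 1.920; τ_3 = 427.7/1.920 = 222.8 μs.
Leg 4: 386.2 μs is already measured in the particle's rest frame.
Total: 187.8 + 166.8 + 222.8 + 386.2 μs.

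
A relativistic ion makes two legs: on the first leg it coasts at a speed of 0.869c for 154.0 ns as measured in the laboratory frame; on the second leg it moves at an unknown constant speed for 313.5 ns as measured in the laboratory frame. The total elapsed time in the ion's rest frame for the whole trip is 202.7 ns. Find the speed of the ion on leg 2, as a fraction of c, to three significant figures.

β = 0.915

Leg 1: γ = 1/√(1 − 0.869²) = 1/√0.2448 = 2.021; τ_1 = 154.0/2.021 = 76.20 ns.
Leg 2: speed unknown; τ_2 = 313.5/γ_2.
Total proper time: 76.20 + τ_2 = 202.7, so τ_2 = 202.7 − 76.20 = 126.5 ns.
γ_2 = 313.5/126.5 = 2.478; β = √(1 − 1/γ²) = √0.8372.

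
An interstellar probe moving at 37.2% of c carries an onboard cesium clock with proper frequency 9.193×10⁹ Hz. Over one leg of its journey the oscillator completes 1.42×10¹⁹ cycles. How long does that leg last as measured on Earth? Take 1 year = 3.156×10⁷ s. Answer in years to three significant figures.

β = 0.372; γ = 1/√(1 − 0.372²) = 1/√0.8616 = 1.077
Proper time for N cycles: τ = N/f = 1.42×10¹⁹/(9.193×10⁹) = 1.545×10⁹ s = 48.94 years.
Lab-frame duration Δt = γτ = 1.077 × 48.94 = 52.73 years.

Δt = 52.7 years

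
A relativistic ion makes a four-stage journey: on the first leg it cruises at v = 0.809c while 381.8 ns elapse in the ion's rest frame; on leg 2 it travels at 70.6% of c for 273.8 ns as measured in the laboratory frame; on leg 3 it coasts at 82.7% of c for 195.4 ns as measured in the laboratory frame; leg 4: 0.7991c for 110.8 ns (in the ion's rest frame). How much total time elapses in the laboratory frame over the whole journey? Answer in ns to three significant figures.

Δt = 1300 ns

Leg 1: γ = 1/√(1 − 0.809²) = 1/√0.3455 = 1.701; Δt_1 = 1.701 × 381.8 = 649.5 ns.
Leg 2: 273.8 ns is already measured in the laboratory frame.
Leg 3: 195.4 ns is already measured in the laboratory frame.
Leg 4: γ = 1/√(1 − 0.7991²) = 1/√0.3614 = 1.663; Δt_4 = 1.663 × 110.8 = 184.3 ns.
Total: 649.5 + 273.8 + 195.4 + 184.3 ns.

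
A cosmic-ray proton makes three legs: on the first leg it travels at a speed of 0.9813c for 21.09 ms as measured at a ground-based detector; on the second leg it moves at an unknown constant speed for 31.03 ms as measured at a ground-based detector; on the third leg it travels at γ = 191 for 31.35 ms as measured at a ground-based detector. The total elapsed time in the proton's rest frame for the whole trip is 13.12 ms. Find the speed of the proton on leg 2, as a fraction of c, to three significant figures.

Leg 1: γ = 1/√(1 − 0.9813²) = 1/√0.03705 = 5.195; τ_1 = 21.09/5.195 = 4.059 ms.
Leg 2: speed unknown; τ_2 = 31.03/γ_2.
Leg 3: γ = 191; τ_3 = 31.35/191.0 = 0.1641 ms.
Total proper time: 4.059 + τ_2 + 0.1641 = 13.12, so τ_2 = 13.12 − 4.224 = 8.896 ms.
γ_2 = 31.03/8.896 = 3.488; β = √(1 − 1/γ²) = √0.9178.

β = 0.958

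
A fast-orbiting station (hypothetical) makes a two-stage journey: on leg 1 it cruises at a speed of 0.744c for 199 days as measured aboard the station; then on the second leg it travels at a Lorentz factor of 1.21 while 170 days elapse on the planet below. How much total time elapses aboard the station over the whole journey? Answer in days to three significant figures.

Leg 1: 199 days is already measured aboard the station.
Leg 2: γ = 1.21; τ_2 = 170/1.210 = 140.5 days.
Total: 199.0 + 140.5 days.

τ = 339 days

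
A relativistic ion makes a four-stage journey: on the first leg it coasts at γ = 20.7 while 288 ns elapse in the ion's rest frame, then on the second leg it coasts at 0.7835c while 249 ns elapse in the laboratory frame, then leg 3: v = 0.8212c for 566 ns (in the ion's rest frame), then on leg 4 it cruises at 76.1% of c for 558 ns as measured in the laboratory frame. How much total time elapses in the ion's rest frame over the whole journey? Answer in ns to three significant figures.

τ = 1370 ns

Leg 1: 288 ns is already measured in the ion's rest frame.
Leg 2: γ = 1/√(1 − 0.7835²) = 1/√0.3861 = 1.609; τ_2 = 249/1.609 = 154.7 ns.
Leg 3: 566 ns is already measured in the ion's rest frame.
Leg 4: β = 0.761; γ = 1/√(1 − 0.761²) = 1/√0.4209 = 1.541; τ_4 = 558/1.541 = 362.0 ns.
Total: 288.0 + 154.7 + 566.0 + 362.0 ns.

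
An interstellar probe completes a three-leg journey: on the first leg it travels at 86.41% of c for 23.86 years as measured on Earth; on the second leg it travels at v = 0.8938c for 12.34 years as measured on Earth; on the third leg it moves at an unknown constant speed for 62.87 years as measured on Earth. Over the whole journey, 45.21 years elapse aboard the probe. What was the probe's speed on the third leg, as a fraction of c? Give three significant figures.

β = 0.898

Leg 1: β = 0.8641; γ = 1/√(1 − 0.8641²) = 1/√0.2533 = 1.987; τ_1 = 23.86/1.987 = 12.01 years.
Leg 2: γ = 1/√(1 − 0.8938²) = 1/√0.2011 = 2.230; τ_2 = 12.34/2.230 = 5.534 years.
Leg 3: speed unknown; τ_3 = 62.87/γ_3.
Total proper time: 12.01 + 5.534 + τ_3 = 45.21, so τ_3 = 45.21 − 17.54 = 27.67 years.
γ_3 = 62.87/27.67 = 2.272; β = √(1 − 1/γ²) = √0.8063.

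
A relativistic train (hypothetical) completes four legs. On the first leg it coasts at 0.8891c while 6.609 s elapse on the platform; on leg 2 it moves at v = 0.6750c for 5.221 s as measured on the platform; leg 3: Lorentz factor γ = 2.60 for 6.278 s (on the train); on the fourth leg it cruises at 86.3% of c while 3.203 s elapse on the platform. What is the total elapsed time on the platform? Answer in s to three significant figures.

Leg 1: 6.609 s is already measured on the platform.
Leg 2: 5.221 s is already measured on the platform.
Leg 3: γ = 2.60; Δt_3 = 2.600 × 6.278 = 16.32 s.
Leg 4: 3.203 s is already measured on the platform.
Total: 6.609 + 5.221 + 16.32 + 3.203 s.

Δt = 31.4 s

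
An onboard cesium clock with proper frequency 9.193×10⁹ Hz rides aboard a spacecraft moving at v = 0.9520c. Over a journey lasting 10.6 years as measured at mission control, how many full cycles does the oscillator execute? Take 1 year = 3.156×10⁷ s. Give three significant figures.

N = 9.41×10¹⁷

γ = 1/√(1 − 0.9520²) = 1/√0.09370 = 3.267
The oscillator's own cycle count is N = f × τ where τ is the proper time aboard the spacecraft. τ = Δt/γ = 10.6/3.267 = 3.245 years = 1.024×10⁸ s.
N = 9.193×10⁹ × 1.024×10⁸ = 9.414×10¹⁷.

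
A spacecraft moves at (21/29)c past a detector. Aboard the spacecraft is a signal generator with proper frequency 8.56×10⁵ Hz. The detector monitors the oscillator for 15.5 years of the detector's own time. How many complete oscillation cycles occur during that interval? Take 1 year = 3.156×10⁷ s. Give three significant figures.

N = 2.89×10¹⁴

γ = 1/√(1 − (21/29)²) = 29/20 = 1.450
During 15.5 years of lab time, the oscillator's proper time advances by τ = Δt/γ = 15.5/1.450 = 10.69 years = 3.374×10⁸ s.
N = f × τ = 8.56×10⁵ × 3.374×10⁸ = 2.888×10¹⁴.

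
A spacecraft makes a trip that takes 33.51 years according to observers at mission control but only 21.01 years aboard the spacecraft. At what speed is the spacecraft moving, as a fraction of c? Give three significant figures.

The proper time is measured aboard the spacecraft (both events occur at the spacecraft's location); Δt is measured at mission control. γ = Δt/τ = 33.51/21.01 = 1.595.
β = √(1 − 1/γ²) = √(1 − 0.3931) = √0.6069

v = 0.779c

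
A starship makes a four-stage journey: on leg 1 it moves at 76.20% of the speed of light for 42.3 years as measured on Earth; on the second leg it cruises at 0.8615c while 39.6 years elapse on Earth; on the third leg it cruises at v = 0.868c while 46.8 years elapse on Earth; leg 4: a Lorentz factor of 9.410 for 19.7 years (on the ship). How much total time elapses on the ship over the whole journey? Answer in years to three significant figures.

Leg 1: β = 0.7620; γ = 1/√(1 − 0.7620²) = 1/√0.4194 = 1.544; τ_1 = 42.3/1.544 = 27.39 years.
Leg 2: γ = 1/√(1 − 0.8615²) = 1/√0.2578 = 1.969; τ_2 = 39.6/1.969 = 20.11 years.
Leg 3: γ = 1/√(1 − 0.868²) = 1/√0.2466 = 2.014; τ_3 = 46.8/2.014 = 23.24 years.
Leg 4: 19.7 years is already measured on the ship.
Total: 27.39 + 20.11 + 23.24 + 19.70 years.

τ = 90.4 years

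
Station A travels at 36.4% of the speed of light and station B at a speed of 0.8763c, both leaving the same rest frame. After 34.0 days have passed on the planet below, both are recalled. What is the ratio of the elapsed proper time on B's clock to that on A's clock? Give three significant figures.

τ_B/τ_A = 0.517

A: β = 0.364; γ = 1/√(1 − 0.364²) = 1/√0.8675 = 1.074. B: γ = 1/√(1 − 0.8763²) = 1/√0.2321 = 2.076.
τ_A/τ_B = γ_B/γ_A = 2.076/1.074 = 1.933, so τ_B/τ_A = 0.5172.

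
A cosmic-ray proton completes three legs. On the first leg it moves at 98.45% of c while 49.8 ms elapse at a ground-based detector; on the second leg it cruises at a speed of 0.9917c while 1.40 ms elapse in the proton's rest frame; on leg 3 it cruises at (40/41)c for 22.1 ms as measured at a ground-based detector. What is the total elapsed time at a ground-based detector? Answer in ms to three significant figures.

Δt = 82.8 ms

Leg 1: 49.8 ms is already measured at a ground-based detector.
Leg 2: γ = 1/√(1 − 0.9917²) = 1/√0.01653 = 7.778; Δt_2 = 7.778 × 1.40 = 10.89 ms.
Leg 3: 22.1 ms is already measured at a ground-based detector.
Total: 49.80 + 10.89 + 22.10 ms.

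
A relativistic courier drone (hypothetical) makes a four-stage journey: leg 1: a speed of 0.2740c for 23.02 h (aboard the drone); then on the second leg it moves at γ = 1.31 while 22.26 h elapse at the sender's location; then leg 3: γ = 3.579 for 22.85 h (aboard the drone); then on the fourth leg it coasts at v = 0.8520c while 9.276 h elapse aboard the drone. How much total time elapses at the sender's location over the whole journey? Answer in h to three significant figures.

Leg 1: γ = 1/√(1 − 0.2740²) = 1/√0.9249 = 1.040; Δt_1 = 1.040 × 23.02 = 23.94 h.
Leg 2: 22.26 h is already measured at the sender's location.
Leg 3: γ = 3.579; Δt_3 = 3.579 × 22.85 = 81.78 h.
Leg 4: γ = 1/√(1 − 0.8520²) = 1/√0.2741 = 1.910; Δt_4 = 1.910 × 9.276 = 17.72 h.
Total: 23.94 + 22.26 + 81.78 + 17.72 h.

Δt = 146 h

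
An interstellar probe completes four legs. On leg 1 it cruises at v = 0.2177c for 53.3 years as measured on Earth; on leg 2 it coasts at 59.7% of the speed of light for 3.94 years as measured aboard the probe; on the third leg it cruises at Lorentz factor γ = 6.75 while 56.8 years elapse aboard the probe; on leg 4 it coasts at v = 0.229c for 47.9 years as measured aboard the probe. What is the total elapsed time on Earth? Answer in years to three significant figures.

Leg 1: 53.3 years is already measured on Earth.
Leg 2: β = 0.597; γ = 1/√(1 − 0.597²) = 1/√0.6436 = 1.247; Δt_2 = 1.247 × 3.94 = 4.911 years.
Leg 3: γ = 6.75; Δt_3 = 6.750 × 56.8 = 383.4 years.
Leg 4: γ = 1/√(1 − 0.229²) = 1/√0.9476 = 1.027; Δt_4 = 1.027 × 47.9 = 49.21 years.
Total: 53.30 + 4.911 + 383.4 + 49.21 years.

Δt = 491 years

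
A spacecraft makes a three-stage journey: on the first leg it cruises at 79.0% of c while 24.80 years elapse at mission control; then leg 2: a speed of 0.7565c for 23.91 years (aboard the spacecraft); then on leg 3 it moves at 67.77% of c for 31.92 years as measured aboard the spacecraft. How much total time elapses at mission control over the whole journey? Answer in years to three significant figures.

Leg 1: 24.80 years is already measured at mission control.
Leg 2: γ = 1/√(1 − 0.7565²) = 1/√0.4277 = 1.529; Δt_2 = 1.529 × 23.91 = 36.56 years.
Leg 3: β = 0.6777; γ = 1/√(1 − 0.6777²) = 1/√0.5407 = 1.360; Δt_3 = 1.360 × 31.92 = 43.41 years.
Total: 24.80 + 36.56 + 43.41 years.

Δt = 105 years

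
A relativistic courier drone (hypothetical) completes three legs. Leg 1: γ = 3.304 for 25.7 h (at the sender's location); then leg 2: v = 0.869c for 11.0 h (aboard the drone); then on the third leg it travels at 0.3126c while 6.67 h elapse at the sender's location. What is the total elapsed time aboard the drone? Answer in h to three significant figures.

τ = 25.1 h

Leg 1: γ = 3.304; τ_1 = 25.7/3.304 = 7.778 h.
Leg 2: 11.0 h is already measured aboard the drone.
Leg 3: γ = 1/√(1 − 0.3126²) = 1/√0.9023 = 1.053; τ_3 = 6.67/1.053 = 6.336 h.
Total: 7.778 + 11.00 + 6.336 h.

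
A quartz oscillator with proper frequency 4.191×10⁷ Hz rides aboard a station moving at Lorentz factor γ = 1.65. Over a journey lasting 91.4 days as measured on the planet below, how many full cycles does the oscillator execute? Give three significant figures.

γ = 1.65
The oscillator's own cycle count is N = f × τ where τ is the proper time aboard the station. τ = Δt/γ = 91.4/1.650 = 55.39 days = 4.786×10⁶ s.
N = 4.191×10⁷ × 4.786×10⁶ = 2.006×10¹⁴.

N = 2.01×10¹⁴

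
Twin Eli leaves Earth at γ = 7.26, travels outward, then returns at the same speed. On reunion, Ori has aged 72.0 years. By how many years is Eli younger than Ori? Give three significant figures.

Δt − τ = 62.1 years

γ = 7.26
Eli's elapsed proper time: τ = 72.0/7.260 = 9.917 years.
Age gap = Δt − τ = 72.0 − 9.917 years.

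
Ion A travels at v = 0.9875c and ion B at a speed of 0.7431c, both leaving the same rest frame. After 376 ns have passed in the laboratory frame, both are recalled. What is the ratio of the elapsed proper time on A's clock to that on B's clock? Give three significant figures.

τ_A/τ_B = 0.236

A: γ = 1/√(1 − 0.9875²) = 1/√0.02484 = 6.344. B: γ = 1/√(1 − 0.7431²) = 1/√0.4478 = 1.494.
τ_A/τ_B = γ_B/γ_A = 1.494/6.344 = 0.2355, so τ_A/τ_B = 0.2355.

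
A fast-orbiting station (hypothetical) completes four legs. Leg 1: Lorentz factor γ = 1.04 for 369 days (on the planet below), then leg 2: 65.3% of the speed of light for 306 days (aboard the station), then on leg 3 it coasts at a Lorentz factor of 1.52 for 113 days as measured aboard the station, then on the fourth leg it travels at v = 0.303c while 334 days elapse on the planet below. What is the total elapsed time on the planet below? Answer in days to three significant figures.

Δt = 1280 days

Leg 1: 369 days is already measured on the planet below.
Leg 2: β = 0.653; γ = 1/√(1 − 0.653²) = 1/√0.5736 = 1.320; Δt_2 = 1.320 × 306 = 404.0 days.
Leg 3: γ = 1.52; Δt_3 = 1.520 × 113 = 171.8 days.
Leg 4: 334 days is already measured on the planet below.
Total: 369.0 + 404.0 + 171.8 + 334.0 days.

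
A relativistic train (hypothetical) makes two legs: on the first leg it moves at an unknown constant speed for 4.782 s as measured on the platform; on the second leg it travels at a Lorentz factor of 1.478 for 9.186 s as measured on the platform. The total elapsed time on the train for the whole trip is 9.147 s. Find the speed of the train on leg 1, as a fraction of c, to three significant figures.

Leg 1: speed unknown; τ_1 = 4.782/γ_1.
Leg 2: γ = 1.478; τ_2 = 9.186/1.478 = 6.215 s.
Total proper time: τ_1 + 6.215 = 9.147, so τ_1 = 9.147 − 6.215 = 2.932 s.
γ_1 = 4.782/2.932 = 1.631; β = √(1 − 1/γ²) = √0.6241.

β = 0.790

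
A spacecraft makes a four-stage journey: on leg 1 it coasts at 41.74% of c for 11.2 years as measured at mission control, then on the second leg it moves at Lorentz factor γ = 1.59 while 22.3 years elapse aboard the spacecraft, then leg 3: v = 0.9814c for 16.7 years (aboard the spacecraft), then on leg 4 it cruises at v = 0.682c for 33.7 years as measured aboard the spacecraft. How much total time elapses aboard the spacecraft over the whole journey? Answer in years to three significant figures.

τ = 82.9 years

Leg 1: β = 0.4174; γ = 1/√(1 − 0.4174²) = 1/√0.8258 = 1.100; τ_1 = 11.2/1.100 = 10.18 years.
Leg 2: 22.3 years is already measured aboard the spacecraft.
Leg 3: 16.7 years is already measured aboard the spacecraft.
Leg 4: 33.7 years is already measured aboard the spacecraft.
Total: 10.18 + 22.30 + 16.70 + 33.70 years.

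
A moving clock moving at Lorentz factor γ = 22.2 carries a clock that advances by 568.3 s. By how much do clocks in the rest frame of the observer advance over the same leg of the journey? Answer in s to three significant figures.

Δt = 1.26×10⁴ s

γ = 22.2
The interval measured on the moving clock is the proper time (both events occur at the same place in that frame); the lab-frame interval is Δt = γτ = 22.20 × 568.3 s.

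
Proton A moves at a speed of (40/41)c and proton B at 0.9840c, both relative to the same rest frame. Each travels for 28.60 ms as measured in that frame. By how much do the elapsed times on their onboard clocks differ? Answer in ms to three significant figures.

|τ_A − τ_B| = 1.18 ms

A: γ = 1/√(1 − (40/41)²) = 41/9 ≈ 4.556; τ_A = 28.60/4.556 = 6.278 ms.
B: γ = 1/√(1 − 0.9840²) = 1/√0.03174 = 5.613; τ_B = 28.60/5.613 = 5.096 ms.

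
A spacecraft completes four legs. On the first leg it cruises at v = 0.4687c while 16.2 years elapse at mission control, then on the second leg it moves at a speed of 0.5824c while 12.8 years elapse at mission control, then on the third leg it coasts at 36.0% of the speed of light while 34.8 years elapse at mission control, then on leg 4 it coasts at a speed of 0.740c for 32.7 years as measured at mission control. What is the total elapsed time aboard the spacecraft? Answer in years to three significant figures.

τ = 79.2 years

Leg 1: γ = 1/√(1 − 0.4687²) = 1/√0.7803 = 1.132; τ_1 = 16.2/1.132 = 14.31 years.
Leg 2: γ = 1/√(1 − 0.5824²) = 1/√0.6608 = 1.230; τ_2 = 12.8/1.230 = 10.41 years.
Leg 3: β = 0.360; γ = 1/√(1 − 0.360²) = 1/√0.8704 = 1.072; τ_3 = 34.8/1.072 = 32.47 years.
Leg 4: γ = 1/√(1 − 0.740²) = 1/√0.4524 = 1.487; τ_4 = 32.7/1.487 = 21.99 years.
Total: 14.31 + 10.41 + 32.47 + 21.99 years.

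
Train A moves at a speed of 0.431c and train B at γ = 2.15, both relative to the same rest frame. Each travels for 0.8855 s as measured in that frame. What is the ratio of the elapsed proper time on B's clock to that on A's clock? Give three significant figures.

τ_B/τ_A = 0.515

A: γ = 1/√(1 − 0.431²) = 1/√0.8142 = 1.108. B: γ = 2.15.
τ_A/τ_B = γ_B/γ_A = 2.150/1.108 = 1.940, so τ_B/τ_A = 0.5154.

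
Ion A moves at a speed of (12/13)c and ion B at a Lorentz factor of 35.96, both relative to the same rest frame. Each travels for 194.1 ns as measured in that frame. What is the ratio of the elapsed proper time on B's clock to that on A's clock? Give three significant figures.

τ_B/τ_A = 0.0723

A: γ = 1/√(1 − (12/13)²) = 13/5 = 2.600. B: γ = 35.96.
τ_A/τ_B = γ_B/γ_A = 35.96/2.600 = 13.83, so τ_B/τ_A = 0.07230.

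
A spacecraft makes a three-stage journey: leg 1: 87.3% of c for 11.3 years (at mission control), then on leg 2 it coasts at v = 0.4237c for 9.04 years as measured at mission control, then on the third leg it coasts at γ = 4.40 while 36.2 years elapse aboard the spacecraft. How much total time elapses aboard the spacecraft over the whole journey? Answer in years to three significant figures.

Leg 1: β = 0.873; γ = 1/√(1 − 0.873²) = 1/√0.2379 = 2.050; τ_1 = 11.3/2.050 = 5.511 years.
Leg 2: γ = 1/√(1 − 0.4237²) = 1/√0.8205 = 1.104; τ_2 = 9.04/1.104 = 8.188 years.
Leg 3: 36.2 years is already measured aboard the spacecraft.
Total: 5.511 + 8.188 + 36.20 years.

τ = 49.9 years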